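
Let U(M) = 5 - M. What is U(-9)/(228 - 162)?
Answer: 7/33 ≈ 0.21212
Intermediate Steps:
U(-9)/(228 - 162) = (5 - 1*(-9))/(228 - 162) = (5 + 9)/66 = (1/66)*14 = 7/33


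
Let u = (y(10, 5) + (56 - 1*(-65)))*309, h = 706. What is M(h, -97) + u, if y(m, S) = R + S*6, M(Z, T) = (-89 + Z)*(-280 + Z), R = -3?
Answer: 308574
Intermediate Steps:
M(Z, T) = (-280 + Z)*(-89 + Z)
y(m, S) = -3 + 6*S (y(m, S) = -3 + S*6 = -3 + 6*S)
u = 45732 (u = ((-3 + 6*5) + (56 - 1*(-65)))*309 = ((-3 + 30) + (56 + 65))*309 = (27 + 121)*309 = 148*309 = 45732)
M(h, -97) + u = (24920 + 706² - 369*706) + 45732 = (24920 + 498436 - 260514) + 45732 = 262842 + 45732 = 308574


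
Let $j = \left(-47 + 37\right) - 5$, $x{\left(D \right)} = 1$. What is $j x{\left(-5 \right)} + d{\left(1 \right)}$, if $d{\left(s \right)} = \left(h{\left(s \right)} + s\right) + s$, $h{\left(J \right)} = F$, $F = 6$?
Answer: $-7$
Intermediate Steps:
$h{\left(J \right)} = 6$
$j = -15$ ($j = -10 - 5 = -15$)
$d{\left(s \right)} = 6 + 2 s$ ($d{\left(s \right)} = \left(6 + s\right) + s = 6 + 2 s$)
$j x{\left(-5 \right)} + d{\left(1 \right)} = \left(-15\right) 1 + \left(6 + 2 \cdot 1\right) = -15 + \left(6 + 2\right) = -15 + 8 = -7$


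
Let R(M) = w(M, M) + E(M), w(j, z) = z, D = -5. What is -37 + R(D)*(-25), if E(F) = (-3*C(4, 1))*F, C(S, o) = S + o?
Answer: -1787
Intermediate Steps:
E(F) = -15*F (E(F) = (-3*(4 + 1))*F = (-3*5)*F = -15*F)
R(M) = -14*M (R(M) = M - 15*M = -14*M)
-37 + R(D)*(-25) = -37 - 14*(-5)*(-25) = -37 + 70*(-25) = -37 - 1750 = -1787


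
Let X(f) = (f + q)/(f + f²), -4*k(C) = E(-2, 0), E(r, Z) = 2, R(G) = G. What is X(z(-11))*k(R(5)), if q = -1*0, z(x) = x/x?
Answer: -¼ ≈ -0.25000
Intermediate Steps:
k(C) = -½ (k(C) = -¼*2 = -½)
z(x) = 1
q = 0
X(f) = f/(f + f²) (X(f) = (f + 0)/(f + f²) = f/(f + f²))
X(z(-11))*k(R(5)) = -½/(1 + 1) = -½/2 = (½)*(-½) = -¼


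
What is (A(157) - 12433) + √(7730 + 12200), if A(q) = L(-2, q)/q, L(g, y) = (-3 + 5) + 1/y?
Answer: -306460702/24649 + √19930 ≈ -12292.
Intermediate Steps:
L(g, y) = 2 + 1/y
A(q) = (2 + 1/q)/q
(A(157) - 12433) + √(7730 + 12200) = ((1 + 2*157)/157² - 12433) + √(7730 + 12200) = ((1 + 314)/24649 - 12433) + √19930 = ((1/24649)*315 - 12433) + √19930 = (315/24649 - 12433) + √19930 = -306460702/24649 + √19930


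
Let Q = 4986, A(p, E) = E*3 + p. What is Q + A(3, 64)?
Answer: 5181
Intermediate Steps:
A(p, E) = p + 3*E (A(p, E) = 3*E + p = p + 3*E)
Q + A(3, 64) = 4986 + (3 + 3*64) = 4986 + (3 + 192) = 4986 + 195 = 5181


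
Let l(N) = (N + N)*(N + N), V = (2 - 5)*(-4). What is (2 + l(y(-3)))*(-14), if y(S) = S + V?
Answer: -4564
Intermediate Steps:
V = 12 (V = -3*(-4) = 12)
y(S) = 12 + S (y(S) = S + 12 = 12 + S)
l(N) = 4*N**2 (l(N) = (2*N)*(2*N) = 4*N**2)
(2 + l(y(-3)))*(-14) = (2 + 4*(12 - 3)**2)*(-14) = (2 + 4*9**2)*(-14) = (2 + 4*81)*(-14) = (2 + 324)*(-14) = 326*(-14) = -4564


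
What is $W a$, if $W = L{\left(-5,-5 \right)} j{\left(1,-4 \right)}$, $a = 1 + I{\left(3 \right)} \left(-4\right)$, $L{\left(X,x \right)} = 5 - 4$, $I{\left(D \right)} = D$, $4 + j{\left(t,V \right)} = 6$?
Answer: $-22$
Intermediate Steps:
$j{\left(t,V \right)} = 2$ ($j{\left(t,V \right)} = -4 + 6 = 2$)
$L{\left(X,x \right)} = 1$ ($L{\left(X,x \right)} = 5 - 4 = 1$)
$a = -11$ ($a = 1 + 3 \left(-4\right) = 1 - 12 = -11$)
$W = 2$ ($W = 1 \cdot 2 = 2$)
$W a = 2 \left(-11\right) = -22$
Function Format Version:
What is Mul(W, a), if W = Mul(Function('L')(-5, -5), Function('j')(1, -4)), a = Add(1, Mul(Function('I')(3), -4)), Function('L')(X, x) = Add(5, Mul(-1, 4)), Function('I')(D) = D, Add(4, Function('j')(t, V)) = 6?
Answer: -22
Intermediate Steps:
Function('j')(t, V) = 2 (Function('j')(t, V) = Add(-4, 6) = 2)
Function('L')(X, x) = 1 (Function('L')(X, x) = Add(5, -4) = 1)
a = -11 (a = Add(1, Mul(3, -4)) = Add(1, -12) = -11)
W = 2 (W = Mul(1, 2) = 2)
Mul(W, a) = Mul(2, -11) = -22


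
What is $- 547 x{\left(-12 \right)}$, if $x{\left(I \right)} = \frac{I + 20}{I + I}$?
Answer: $\frac{547}{3} \approx 182.33$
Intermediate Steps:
$x{\left(I \right)} = \frac{20 + I}{2 I}$
$- 547 x{\left(-12 \right)} = - 547 \frac{20 - 12}{2 \left(-12\right)} = - 547 \cdot \frac{1}{2} \left(- \frac{1}{12}\right) 8 = \left(-547\right) \left(- \frac{1}{3}\right) = \frac{547}{3}$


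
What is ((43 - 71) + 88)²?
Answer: 3600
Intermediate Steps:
((43 - 71) + 88)² = (-28 + 88)² = 60² = 3600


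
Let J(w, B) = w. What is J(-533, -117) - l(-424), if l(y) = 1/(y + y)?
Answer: -451983/848 ≈ -533.00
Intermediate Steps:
l(y) = 1/(2*y)
J(-533, -117) - l(-424) = -533 - 1/(2*(-424)) = -533 - (-1)/(2*424) = -533 - 1*(-1/848) = -533 + 1/848 = -451983/848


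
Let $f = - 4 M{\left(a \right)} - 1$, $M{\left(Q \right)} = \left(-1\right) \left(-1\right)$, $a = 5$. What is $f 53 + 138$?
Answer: $-127$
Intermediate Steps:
$M{\left(Q \right)} = 1$
$f = -5$ ($f = \left(-4\right) 1 - 1 = -4 - 1 = -5$)
$f 53 + 138 = \left(-5\right) 53 + 138 = -265 + 138 = -127$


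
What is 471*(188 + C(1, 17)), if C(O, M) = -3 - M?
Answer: 79128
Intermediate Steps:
471*(188 + C(1, 17)) = 471*(188 + (-3 - 1*17)) = 471*(188 + (-3 - 17)) = 471*(188 - 20) = 471*168 = 79128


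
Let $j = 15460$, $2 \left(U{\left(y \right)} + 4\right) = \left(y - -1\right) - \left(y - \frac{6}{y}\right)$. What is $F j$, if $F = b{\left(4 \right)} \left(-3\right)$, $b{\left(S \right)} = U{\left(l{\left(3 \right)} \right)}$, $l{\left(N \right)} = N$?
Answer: $115950$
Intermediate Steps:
$U{\left(y \right)} = - \frac{7}{2} + \frac{3}{y}$ ($U{\left(y \right)} = -4 + \frac{\left(y - -1\right) - \left(y - \frac{6}{y}\right)}{2} = -4 + \frac{\left(y + 1\right) - \left(y - \frac{6}{y}\right)}{2} = -4 + \frac{\left(1 + y\right) - \left(y - \frac{6}{y}\right)}{2} = -4 + \frac{1 + \frac{6}{y}}{2} = -4 + \left(\frac{1}{2} + \frac{3}{y}\right) = - \frac{7}{2} + \frac{3}{y}$)
$b{\left(S \right)} = - \frac{5}{2}$ ($b{\left(S \right)} = - \frac{7}{2} + \frac{3}{3} = - \frac{7}{2} + 3 \cdot \frac{1}{3} = - \frac{7}{2} + 1 = - \frac{5}{2}$)
$F = \frac{15}{2}$ ($F = \left(- \frac{5}{2}\right) \left(-3\right) = \frac{15}{2} \approx 7.5$)
$F j = \frac{15}{2} \cdot 15460 = 115950$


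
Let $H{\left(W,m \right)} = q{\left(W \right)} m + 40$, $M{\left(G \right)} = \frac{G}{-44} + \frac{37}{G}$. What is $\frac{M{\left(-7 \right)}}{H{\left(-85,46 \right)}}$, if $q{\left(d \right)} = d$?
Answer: $\frac{1579}{1191960} \approx 0.0013247$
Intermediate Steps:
$M{\left(G \right)} = \frac{37}{G} - \frac{G}{44}$ ($M{\left(G \right)} = G \left(- \frac{1}{44}\right) + \frac{37}{G} = - \frac{G}{44} + \frac{37}{G} = \frac{37}{G} - \frac{G}{44}$)
$H{\left(W,m \right)} = 40 + W m$ ($H{\left(W,m \right)} = W m + 40 = 40 + W m$)
$\frac{M{\left(-7 \right)}}{H{\left(-85,46 \right)}} = \frac{\frac{37}{-7} - - \frac{7}{44}}{40 - 3910} = \frac{37 \left(- \frac{1}{7}\right) + \frac{7}{44}}{40 - 3910} = \frac{- \frac{37}{7} + \frac{7}{44}}{-3870} = \left(- \frac{1579}{308}\right) \left(- \frac{1}{3870}\right) = \frac{1579}{1191960}$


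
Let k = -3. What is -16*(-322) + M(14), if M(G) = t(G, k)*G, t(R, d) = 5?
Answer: 5222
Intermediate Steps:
M(G) = 5*G
-16*(-322) + M(14) = -16*(-322) + 5*14 = 5152 + 70 = 5222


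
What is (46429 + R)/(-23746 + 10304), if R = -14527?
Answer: -1227/517 ≈ -2.3733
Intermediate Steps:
(46429 + R)/(-23746 + 10304) = (46429 - 14527)/(-23746 + 10304) = 31902/(-13442) = 31902*(-1/13442) = -1227/517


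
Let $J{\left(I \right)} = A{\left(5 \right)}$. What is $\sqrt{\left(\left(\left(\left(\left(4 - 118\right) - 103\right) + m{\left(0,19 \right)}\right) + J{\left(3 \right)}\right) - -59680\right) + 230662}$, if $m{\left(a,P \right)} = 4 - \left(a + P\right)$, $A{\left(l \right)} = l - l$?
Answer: $\sqrt{290110} \approx 538.62$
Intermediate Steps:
$A{\left(l \right)} = 0$
$m{\left(a,P \right)} = 4 - P - a$ ($m{\left(a,P \right)} = 4 - \left(P + a\right) = 4 - P - a$)
$J{\left(I \right)} = 0$
$\sqrt{\left(\left(\left(\left(\left(4 - 118\right) - 103\right) + m{\left(0,19 \right)}\right) + J{\left(3 \right)}\right) - -59680\right) + 230662} = \sqrt{\left(\left(\left(\left(\left(4 - 118\right) - 103\right) - 15\right) + 0\right) - -59680\right) + 230662} = \sqrt{\left(\left(\left(\left(-114 - 103\right) + \left(4 - 19 + 0\right)\right) + 0\right) + 59680\right) + 230662} = \sqrt{\left(\left(\left(-217 - 15\right) + 0\right) + 59680\right) + 230662} = \sqrt{\left(\left(-232 + 0\right) + 59680\right) + 230662} = \sqrt{\left(-232 + 59680\right) + 230662} = \sqrt{59448 + 230662} = \sqrt{290110}$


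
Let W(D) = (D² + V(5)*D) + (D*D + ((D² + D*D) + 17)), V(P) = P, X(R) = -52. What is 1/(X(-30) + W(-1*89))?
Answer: 1/31204 ≈ 3.2047e-5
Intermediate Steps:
W(D) = 17 + 4*D² + 5*D (W(D) = (D² + 5*D) + (D*D + ((D² + D*D) + 17)) = (D² + 5*D) + (D² + ((D² + D²) + 17)) = (D² + 5*D) + (D² + (2*D² + 17)) = (D² + 5*D) + (D² + (17 + 2*D²)) = (D² + 5*D) + (17 + 3*D²) = 17 + 4*D² + 5*D)
1/(X(-30) + W(-1*89)) = 1/(-52 + (17 + 4*(-1*89)² + 5*(-1*89))) = 1/(-52 + (17 + 4*(-89)² + 5*(-89))) = 1/(-52 + (17 + 4*7921 - 445)) = 1/(-52 + (17 + 31684 - 445)) = 1/(-52 + 31256) = 1/31204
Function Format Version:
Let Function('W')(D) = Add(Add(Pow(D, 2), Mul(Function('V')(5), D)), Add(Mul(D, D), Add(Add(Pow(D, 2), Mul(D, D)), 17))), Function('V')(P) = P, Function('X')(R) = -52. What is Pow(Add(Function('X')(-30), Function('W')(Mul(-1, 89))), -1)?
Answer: Rational(1, 31204) ≈ 3.2047e-5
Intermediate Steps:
Function('W')(D) = Add(17, Mul(4, Pow(D, 2)), Mul(5, D)) (Function('W')(D) = Add(Add(Pow(D, 2), Mul(5, D)), Add(Mul(D, D), Add(Add(Pow(D, 2), Mul(D, D)), 17))) = Add(Add(Pow(D, 2), Mul(5, D)), Add(Pow(D, 2), Add(Add(Pow(D, 2), Pow(D, 2)), 17))) = Add(Add(Pow(D, 2), Mul(5, D)), Add(Pow(D, 2), Add(Mul(2, Pow(D, 2)), 17))) = Add(Add(Pow(D, 2), Mul(5, D)), Add(Pow(D, 2), Add(17, Mul(2, Pow(D, 2))))) = Add(Add(Pow(D, 2), Mul(5, D)), Add(17, Mul(3, Pow(D, 2)))) = Add(17, Mul(4, Pow(D, 2)), Mul(5, D)))
Pow(Add(Function('X')(-30), Function('W')(Mul(-1, 89))), -1) = Pow(Add(-52, Add(17, Mul(4, Pow(Mul(-1, 89), 2)), Mul(5, Mul(-1, 89)))), -1) = Pow(Add(-52, Add(17, Mul(4, Pow(-89, 2)), Mul(5, -89))), -1) = Pow(Add(-52, Add(17, Mul(4, 7921), -445)), -1) = Pow(Add(-52, Add(17, 31684, -445)), -1) = Pow(Add(-52, 31256), -1) = Pow(31204, -1) = Rational(1, 31204)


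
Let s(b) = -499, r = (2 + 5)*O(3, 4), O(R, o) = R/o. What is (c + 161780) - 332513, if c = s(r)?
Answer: -171232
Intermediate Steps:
r = 21/4 (r = (2 + 5)*(3/4) = 7*(3*(1/4)) = 7*(3/4) = 21/4 ≈ 5.2500)
c = -499
(c + 161780) - 332513 = (-499 + 161780) - 332513 = 161281 - 332513 = -171232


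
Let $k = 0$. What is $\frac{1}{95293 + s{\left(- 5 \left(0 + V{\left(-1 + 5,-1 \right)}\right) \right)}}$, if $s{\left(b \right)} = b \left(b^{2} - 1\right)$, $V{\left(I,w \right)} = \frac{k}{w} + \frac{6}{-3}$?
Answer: $\frac{1}{96283} \approx 1.0386 \cdot 10^{-5}$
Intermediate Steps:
$V{\left(I,w \right)} = -2$ ($V{\left(I,w \right)} = \frac{0}{w} + \frac{6}{-3} = 0 + 6 \left(- \frac{1}{3}\right) = 0 - 2 = -2$)
$s{\left(b \right)} = b \left(-1 + b^{2}\right)$
$\frac{1}{95293 + s{\left(- 5 \left(0 + V{\left(-1 + 5,-1 \right)}\right) \right)}} = \frac{1}{95293 - \left(- \left(-125\right) \left(0 - 2\right)^{3} - 5 \left(0 - 2\right)\right)} = \frac{1}{95293 + \left(\left(\left(-5\right) \left(-2\right)\right)^{3} - \left(-5\right) \left(-2\right)\right)} = \frac{1}{95293 + \left(10^{3} - 10\right)} = \frac{1}{95293 + \left(1000 - 10\right)} = \frac{1}{95293 + 990} = \frac{1}{96283}$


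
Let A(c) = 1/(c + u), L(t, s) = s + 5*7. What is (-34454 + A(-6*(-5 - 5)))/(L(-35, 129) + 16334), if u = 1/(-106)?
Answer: -109546440/52455391 ≈ -2.0884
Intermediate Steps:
u = -1/106 ≈ -0.0094340
L(t, s) = 35 + s (L(t, s) = s + 35 = 35 + s)
A(c) = 1/(-1/106 + c) (A(c) = 1/(c - 1/106) = 1/(-1/106 + c))
(-34454 + A(-6*(-5 - 5)))/(L(-35, 129) + 16334) = (-34454 + 106/(-1 + 106*(-6*(-5 - 5))))/((35 + 129) + 16334) = (-34454 + 106/(-1 + 106*(-6*(-10))))/(164 + 16334) = (-34454 + 106/(-1 + 106*60))/16498 = (-34454 + 106/(-1 + 6360))*(1/16498) = (-34454 + 106/6359)*(1/16498) = -219092880/6359*1/16498 = -109546440/52455391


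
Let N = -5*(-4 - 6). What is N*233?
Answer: 11650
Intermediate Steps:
N = 50 (N = -5*(-10) = 50)
N*233 = 50*233 = 11650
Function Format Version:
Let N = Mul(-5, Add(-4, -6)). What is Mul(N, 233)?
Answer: 11650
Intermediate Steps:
N = 50 (N = Mul(-5, -10) = 50)
Mul(N, 233) = Mul(50, 233) = 11650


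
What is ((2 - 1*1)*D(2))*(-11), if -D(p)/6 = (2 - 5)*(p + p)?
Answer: -792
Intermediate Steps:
D(p) = 36*p (D(p) = -6*(2 - 5)*(p + p) = -(-18)*2*p = -(-36)*p = 36*p)
((2 - 1*1)*D(2))*(-11) = ((2 - 1*1)*(36*2))*(-11) = ((2 - 1)*72)*(-11) = (1*72)*(-11) = 72*(-11) = -792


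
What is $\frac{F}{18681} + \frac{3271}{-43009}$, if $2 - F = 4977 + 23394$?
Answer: $- \frac{1281227872}{803451129} \approx -1.5947$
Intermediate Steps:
$F = -28369$ ($F = 2 - \left(4977 + 23394\right) = 2 - 28371 = -28369$)
$\frac{F}{18681} + \frac{3271}{-43009} = - \frac{28369}{18681} + \frac{3271}{-43009} = \left(-28369\right) \frac{1}{18681} + 3271 \left(- \frac{1}{43009}\right) = - \frac{28369}{18681} - \frac{3271}{43009} = - \frac{1281227872}{803451129}$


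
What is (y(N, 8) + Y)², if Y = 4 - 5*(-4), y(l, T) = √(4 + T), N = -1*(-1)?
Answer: 588 + 96*√3 ≈ 754.28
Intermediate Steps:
N = 1
Y = 24 (Y = 4 + 20 = 24)
(y(N, 8) + Y)² = (√(4 + 8) + 24)² = (√12 + 24)² = (2*√3 + 24)² = (24 + 2*√3)²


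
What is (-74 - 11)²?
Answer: 7225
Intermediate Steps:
(-74 - 11)² = (-85)² = 7225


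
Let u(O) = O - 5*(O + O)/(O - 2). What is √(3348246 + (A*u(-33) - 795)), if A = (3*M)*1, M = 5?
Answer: 3*√18221546/7 ≈ 1829.4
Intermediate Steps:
A = 15 (A = (3*5)*1 = 15*1 = 15)
u(O) = O - 10*O/(-2 + O) (u(O) = O - 5*2*O/(-2 + O) = O - 10*O/(-2 + O))
√(3348246 + (A*u(-33) - 795)) = √(3348246 + (15*(-33*(-12 - 33)/(-2 - 33)) - 795)) = √(3348246 + (15*(-33*(-45)/(-35)) - 795)) = √(3348246 + (15*(-33*(-1/35)*(-45)) - 795)) = √(3348246 + (15*(-297/7) - 795)) = √(3348246 + (-4455/7 - 795)) = √(3348246 - 10020/7) = √(23427702/7) = 3*√18221546/7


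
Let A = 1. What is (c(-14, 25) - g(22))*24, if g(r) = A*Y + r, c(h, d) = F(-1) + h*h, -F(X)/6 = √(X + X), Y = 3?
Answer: 4104 - 144*I*√2 ≈ 4104.0 - 203.65*I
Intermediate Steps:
F(X) = -6*√2*√X (F(X) = -6*√(X + X) = -6*√2*√X)
c(h, d) = h² - 6*I*√2 (c(h, d) = -6*√2*√(-1) + h*h = -6*√2*I + h² = -6*I*√2 + h² = h² - 6*I*√2)
g(r) = 3 + r (g(r) = 1*3 + r = 3 + r)
(c(-14, 25) - g(22))*24 = (((-14)² - 6*I*√2) - (3 + 22))*24 = ((196 - 6*I*√2) - 1*25)*24 = ((196 - 6*I*√2) - 25)*24 = (171 - 6*I*√2)*24 = 4104 - 144*I*√2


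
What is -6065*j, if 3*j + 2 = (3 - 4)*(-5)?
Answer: -6065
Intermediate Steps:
j = 1 (j = -⅔ + ((3 - 4)*(-5))/3 = -⅔ + (-1*(-5))/3 = -⅔ + (⅓)*5 = -⅔ + 5/3 = 1)
-6065*j = -6065*1 = -6065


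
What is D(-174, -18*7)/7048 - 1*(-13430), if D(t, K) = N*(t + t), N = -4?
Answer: 11832004/881 ≈ 13430.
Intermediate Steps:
D(t, K) = -8*t (D(t, K) = -4*(t + t) = -8*t)
D(-174, -18*7)/7048 - 1*(-13430) = -8*(-174)/7048 - 1*(-13430) = 1392*(1/7048) + 13430 = 174/881 + 13430 = 11832004/881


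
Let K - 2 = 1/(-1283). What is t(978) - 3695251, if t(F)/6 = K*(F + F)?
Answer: -4710904193/1283 ≈ -3.6718e+6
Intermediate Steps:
K = 2565/1283 (K = 2 + 1/(-1283) = 2 - 1/1283 = 2565/1283 ≈ 1.9992)
t(F) = 30780*F/1283 (t(F) = 6*(2565*(F + F)/1283) = 6*(2565*(2*F)/1283) = 6*(5130*F/1283) = 30780*F/1283)
t(978) - 3695251 = (30780/1283)*978 - 3695251 = 30102840/1283 - 3695251 = -4710904193/1283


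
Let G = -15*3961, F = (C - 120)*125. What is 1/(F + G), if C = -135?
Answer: -1/91290 ≈ -1.0954e-5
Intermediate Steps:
F = -31875 (F = (-135 - 120)*125 = -255*125 = -31875)
G = -59415
1/(F + G) = 1/(-31875 - 59415) = 1/(-91290) = -1/91290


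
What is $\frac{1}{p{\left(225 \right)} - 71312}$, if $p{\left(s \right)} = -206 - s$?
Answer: $- \frac{1}{71743} \approx -1.3939 \cdot 10^{-5}$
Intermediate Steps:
$\frac{1}{p{\left(225 \right)} - 71312} = \frac{1}{\left(-206 - 225\right) - 71312} = \frac{1}{-431 - 71312} = \frac{1}{-71743} = - \frac{1}{71743}$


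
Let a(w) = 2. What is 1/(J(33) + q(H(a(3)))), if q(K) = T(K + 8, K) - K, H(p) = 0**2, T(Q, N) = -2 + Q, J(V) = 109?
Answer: 1/115 ≈ 0.0086956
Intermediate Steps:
H(p) = 0
q(K) = 6 (q(K) = (-2 + (K + 8)) - K = (-2 + (8 + K)) - K = (6 + K) - K = 6)
1/(J(33) + q(H(a(3)))) = 1/(109 + 6) = 1/115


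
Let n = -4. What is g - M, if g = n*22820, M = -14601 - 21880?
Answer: -54799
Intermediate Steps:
M = -36481
g = -91280 (g = -4*22820 = -91280)
g - M = -91280 - 1*(-36481) = -91280 + 36481 = -54799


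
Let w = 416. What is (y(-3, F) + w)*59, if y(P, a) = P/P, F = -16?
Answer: 24603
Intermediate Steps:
y(P, a) = 1
(y(-3, F) + w)*59 = (1 + 416)*59 = 417*59 = 24603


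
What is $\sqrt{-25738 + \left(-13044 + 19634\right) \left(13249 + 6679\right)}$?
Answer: $\sqrt{131299782} \approx 11459.0$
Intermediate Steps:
$\sqrt{-25738 + \left(-13044 + 19634\right) \left(13249 + 6679\right)} = \sqrt{-25738 + 6590 \cdot 19928} = \sqrt{-25738 + 131325520} = \sqrt{131299782}$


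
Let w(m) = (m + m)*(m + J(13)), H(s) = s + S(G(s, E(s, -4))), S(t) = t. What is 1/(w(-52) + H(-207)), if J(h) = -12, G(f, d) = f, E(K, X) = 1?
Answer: 1/6242 ≈ 0.00016021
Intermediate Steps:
H(s) = 2*s (H(s) = s + s = 2*s)
w(m) = 2*m*(-12 + m) (w(m) = (m + m)*(m - 12) = (2*m)*(-12 + m) = 2*m*(-12 + m))
1/(w(-52) + H(-207)) = 1/(2*(-52)*(-12 - 52) + 2*(-207)) = 1/(2*(-52)*(-64) - 414) = 1/(6656 - 414) = 1/6242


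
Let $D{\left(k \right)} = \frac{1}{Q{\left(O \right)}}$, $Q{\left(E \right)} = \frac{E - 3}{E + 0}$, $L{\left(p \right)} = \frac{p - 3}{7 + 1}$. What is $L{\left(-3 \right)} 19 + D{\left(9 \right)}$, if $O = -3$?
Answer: $- \frac{55}{4} \approx -13.75$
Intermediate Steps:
$L{\left(p \right)} = - \frac{3}{8} + \frac{p}{8}$ ($L{\left(p \right)} = \frac{-3 + p}{8} = \left(-3 + p\right) \frac{1}{8} = - \frac{3}{8} + \frac{p}{8}$)
$Q{\left(E \right)} = \frac{-3 + E}{E}$
$D{\left(k \right)} = \frac{1}{2}$ ($D{\left(k \right)} = \frac{1}{\frac{1}{-3} \left(-3 - 3\right)} = \frac{1}{\left(- \frac{1}{3}\right) \left(-6\right)} = \frac{1}{2}$)
$L{\left(-3 \right)} 19 + D{\left(9 \right)} = \left(- \frac{3}{8} + \frac{1}{8} \left(-3\right)\right) 19 + \frac{1}{2} = \left(- \frac{3}{8} - \frac{3}{8}\right) 19 + \frac{1}{2} = \left(- \frac{3}{4}\right) 19 + \frac{1}{2} = - \frac{57}{4} + \frac{1}{2} = - \frac{55}{4}$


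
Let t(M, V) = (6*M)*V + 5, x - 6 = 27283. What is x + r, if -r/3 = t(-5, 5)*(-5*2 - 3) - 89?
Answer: 21901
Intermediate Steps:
x = 27289 (x = 6 + 27283 = 27289)
t(M, V) = 5 + 6*M*V (t(M, V) = 6*M*V + 5 = 5 + 6*M*V)
r = -5388 (r = -3*((5 + 6*(-5)*5)*(-5*2 - 3) - 89) = -3*((5 - 150)*(-10 - 3) - 89) = -3*(-145*(-13) - 89) = -3*(1885 - 89) = -3*1796 = -5388)
x + r = 27289 - 5388 = 21901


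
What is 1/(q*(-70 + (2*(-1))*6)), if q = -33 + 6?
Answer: 1/2214 ≈ 0.00045167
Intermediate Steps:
q = -27
1/(q*(-70 + (2*(-1))*6)) = 1/(-27*(-70 + (2*(-1))*6)) = 1/(-27*(-70 - 2*6)) = 1/(-27*(-70 - 12)) = 1/(-27*(-82)) = 1/2214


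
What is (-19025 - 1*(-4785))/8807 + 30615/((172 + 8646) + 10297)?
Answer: -514259/33669161 ≈ -0.015274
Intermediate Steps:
(-19025 - 1*(-4785))/8807 + 30615/((172 + 8646) + 10297) = (-19025 + 4785)*(1/8807) + 30615/(8818 + 10297) = -14240*1/8807 + 30615/19115 = -14240/8807 + 30615*(1/19115) = -14240/8807 + 6123/3823 = -514259/33669161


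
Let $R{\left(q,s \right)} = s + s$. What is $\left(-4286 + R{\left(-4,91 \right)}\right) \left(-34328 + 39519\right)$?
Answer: $-21303864$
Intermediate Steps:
$R{\left(q,s \right)} = 2 s$
$\left(-4286 + R{\left(-4,91 \right)}\right) \left(-34328 + 39519\right) = \left(-4286 + 2 \cdot 91\right) \left(-34328 + 39519\right) = \left(-4286 + 182\right) 5191 = \left(-4104\right) 5191 = -21303864$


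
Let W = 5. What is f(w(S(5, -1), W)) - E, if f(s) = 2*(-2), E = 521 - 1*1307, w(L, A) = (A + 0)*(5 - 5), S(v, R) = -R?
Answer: 782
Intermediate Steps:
w(L, A) = 0 (w(L, A) = A*0 = 0)
E = -786 (E = 521 - 1307 = -786)
f(s) = -4
f(w(S(5, -1), W)) - E = -4 - 1*(-786) = -4 + 786 = 782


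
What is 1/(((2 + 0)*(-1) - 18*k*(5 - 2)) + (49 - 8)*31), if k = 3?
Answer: 1/1107 ≈ 0.00090334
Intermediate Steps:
1/(((2 + 0)*(-1) - 18*k*(5 - 2)) + (49 - 8)*31) = 1/(((2 + 0)*(-1) - 54*(5 - 2)) + (49 - 8)*31) = 1/((2*(-1) - 54*3) + 41*31) = 1/((-2 - 18*9) + 1271) = 1/((-2 - 162) + 1271) = 1/(-164 + 1271) = 1/1107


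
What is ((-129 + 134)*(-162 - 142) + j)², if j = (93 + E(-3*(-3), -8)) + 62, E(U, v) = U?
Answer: 1838736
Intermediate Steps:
j = 164 (j = (93 - 3*(-3)) + 62 = (93 + 9) + 62 = 102 + 62 = 164)
((-129 + 134)*(-162 - 142) + j)² = ((-129 + 134)*(-162 - 142) + 164)² = (5*(-304) + 164)² = (-1520 + 164)² = (-1356)² = 1838736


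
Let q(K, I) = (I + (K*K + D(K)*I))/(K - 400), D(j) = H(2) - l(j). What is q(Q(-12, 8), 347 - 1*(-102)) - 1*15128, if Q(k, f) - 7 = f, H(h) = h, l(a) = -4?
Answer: -5827648/385 ≈ -15137.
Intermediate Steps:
D(j) = 6 (D(j) = 2 - 1*(-4) = 2 + 4 = 6)
Q(k, f) = 7 + f
q(K, I) = (K² + 7*I)/(-400 + K) (q(K, I) = (I + (K*K + 6*I))/(K - 400) = (I + (K² + 6*I))/(-400 + K) = (K² + 7*I)/(-400 + K))
q(Q(-12, 8), 347 - 1*(-102)) - 1*15128 = ((7 + 8)² + 7*(347 - 1*(-102)))/(-400 + (7 + 8)) - 1*15128 = (15² + 7*(347 + 102))/(-400 + 15) - 15128 = (225 + 7*449)/(-385) - 15128 = -(225 + 3143)/385 - 15128 = -1/385*3368 - 15128 = -3368/385 - 15128 = -5827648/385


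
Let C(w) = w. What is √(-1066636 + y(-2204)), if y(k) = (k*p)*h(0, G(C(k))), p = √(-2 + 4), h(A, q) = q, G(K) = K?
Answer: 2*√(-266659 + 1214404*√2) ≈ 2409.0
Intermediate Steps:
p = √2 ≈ 1.4142
y(k) = √2*k² (y(k) = (k*√2)*k = √2*k²)
√(-1066636 + y(-2204)) = √(-1066636 + √2*(-2204)²) = √(-1066636 + √2*4857616) = √(-1066636 + 4857616*√2)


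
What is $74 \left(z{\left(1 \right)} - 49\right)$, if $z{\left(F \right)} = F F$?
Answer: $-3552$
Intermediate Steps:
$z{\left(F \right)} = F^{2}$
$74 \left(z{\left(1 \right)} - 49\right) = 74 \left(1^{2} - 49\right) = 74 \left(1 - 49\right) = 74 \left(-48\right) = -3552$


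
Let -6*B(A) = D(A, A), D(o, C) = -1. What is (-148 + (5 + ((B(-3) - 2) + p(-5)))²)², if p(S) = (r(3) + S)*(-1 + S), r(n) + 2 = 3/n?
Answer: 2489710609/1296 ≈ 1.9211e+6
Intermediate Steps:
r(n) = -2 + 3/n
p(S) = (-1 + S)² (p(S) = ((-2 + 3/3) + S)*(-1 + S) = ((-2 + 3*(⅓)) + S)*(-1 + S) = ((-2 + 1) + S)*(-1 + S) = (-1 + S)*(-1 + S) = (-1 + S)²)
B(A) = ⅙ (B(A) = -⅙*(-1) = ⅙)
(-148 + (5 + ((B(-3) - 2) + p(-5)))²)² = (-148 + (5 + ((⅙ - 2) + (1 + (-5)² - 2*(-5))))²)² = (-148 + (5 + (-11/6 + (1 + 25 + 10)))²)² = (-148 + (5 + (-11/6 + 36))²)² = (-148 + (5 + 205/6)²)² = (-148 + (235/6)²)² = (-148 + 55225/36)² = (49897/36)² = 2489710609/1296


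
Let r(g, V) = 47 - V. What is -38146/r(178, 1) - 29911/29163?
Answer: -556913852/670749 ≈ -830.29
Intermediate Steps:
-38146/r(178, 1) - 29911/29163 = -38146/(47 - 1*1) - 29911/29163 = -38146/(47 - 1) - 29911*1/29163 = -38146/46 - 29911/29163 = -38146*1/46 - 29911/29163 = -19073/23 - 29911/29163 = -556913852/670749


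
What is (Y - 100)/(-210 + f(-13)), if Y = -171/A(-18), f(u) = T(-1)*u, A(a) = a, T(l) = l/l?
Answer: 181/446 ≈ 0.40583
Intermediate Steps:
T(l) = 1
f(u) = u (f(u) = 1*u = u)
Y = 19/2 (Y = -171/(-18) = -171*(-1/18) = 19/2 ≈ 9.5000)
(Y - 100)/(-210 + f(-13)) = (19/2 - 100)/(-210 - 13) = -181/2/(-223) = -181/2*(-1/223) = 181/446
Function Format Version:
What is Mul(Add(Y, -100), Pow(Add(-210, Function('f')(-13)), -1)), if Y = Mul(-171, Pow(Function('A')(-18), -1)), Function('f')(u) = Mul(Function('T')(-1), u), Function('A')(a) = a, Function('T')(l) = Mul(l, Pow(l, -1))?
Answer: Rational(181, 446) ≈ 0.40583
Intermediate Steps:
Function('T')(l) = 1
Function('f')(u) = u (Function('f')(u) = Mul(1, u) = u)
Y = Rational(19, 2) (Y = Mul(-171, Pow(-18, -1)) = Mul(-171, Rational(-1, 18)) = Rational(19, 2) ≈ 9.5000)
Mul(Add(Y, -100), Pow(Add(-210, Function('f')(-13)), -1)) = Mul(Add(Rational(19, 2), -100), Pow(Add(-210, -13), -1)) = Mul(Rational(-181, 2), Pow(-223, -1)) = Mul(Rational(-181, 2), Rational(-1, 223)) = Rational(181, 446)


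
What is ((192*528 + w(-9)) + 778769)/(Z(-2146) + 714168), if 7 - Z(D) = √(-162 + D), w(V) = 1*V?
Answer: 628571127800/510045932933 + 1760272*I*√577/510045932933 ≈ 1.2324 + 8.2901e-5*I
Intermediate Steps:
w(V) = V
Z(D) = 7 - √(-162 + D)
((192*528 + w(-9)) + 778769)/(Z(-2146) + 714168) = ((192*528 - 9) + 778769)/((7 - √(-162 - 2146)) + 714168) = ((101376 - 9) + 778769)/((7 - √(-2308)) + 714168) = (101367 + 778769)/((7 - 2*I*√577) + 714168) = 880136/((7 - 2*I*√577) + 714168) = 880136/(714175 - 2*I*√577)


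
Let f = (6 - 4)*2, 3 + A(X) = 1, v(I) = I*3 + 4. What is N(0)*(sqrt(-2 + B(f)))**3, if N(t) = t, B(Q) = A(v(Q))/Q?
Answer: 0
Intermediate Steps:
v(I) = 4 + 3*I (v(I) = 3*I + 4 = 4 + 3*I)
A(X) = -2 (A(X) = -3 + 1 = -2)
f = 4 (f = 2*2 = 4)
B(Q) = -2/Q
N(0)*(sqrt(-2 + B(f)))**3 = 0*(sqrt(-2 - 2/4))**3 = 0*(sqrt(-2 - 2*1/4))**3 = 0*(sqrt(-2 - 1/2))**3 = 0*(sqrt(-5/2))**3 = 0*(I*sqrt(10)/2)**3 = 0*(-5*I*sqrt(10)/4) = 0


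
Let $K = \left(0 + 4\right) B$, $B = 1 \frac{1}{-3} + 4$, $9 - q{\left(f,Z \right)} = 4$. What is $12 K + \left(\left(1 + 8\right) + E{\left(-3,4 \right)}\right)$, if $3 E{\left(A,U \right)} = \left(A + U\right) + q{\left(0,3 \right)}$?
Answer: $187$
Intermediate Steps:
$q{\left(f,Z \right)} = 5$ ($q{\left(f,Z \right)} = 9 - 4 = 5$)
$E{\left(A,U \right)} = \frac{5}{3} + \frac{A}{3} + \frac{U}{3}$ ($E{\left(A,U \right)} = \frac{\left(A + U\right) + 5}{3} = \frac{5 + A + U}{3} = \frac{5}{3} + \frac{A}{3} + \frac{U}{3}$)
$B = \frac{11}{3}$ ($B = 1 \left(- \frac{1}{3}\right) + 4 = - \frac{1}{3} + 4 = \frac{11}{3} \approx 3.6667$)
$K = \frac{44}{3}$ ($K = \left(0 + 4\right) \frac{11}{3} = 4 \cdot \frac{11}{3} = \frac{44}{3} \approx 14.667$)
$12 K + \left(\left(1 + 8\right) + E{\left(-3,4 \right)}\right) = 12 \cdot \frac{44}{3} + \left(\left(1 + 8\right) + \left(\frac{5}{3} + \frac{1}{3} \left(-3\right) + \frac{1}{3} \cdot 4\right)\right) = 176 + \left(9 + \left(\frac{5}{3} - 1 + \frac{4}{3}\right)\right) = 176 + \left(9 + 2\right) = 176 + 11 = 187$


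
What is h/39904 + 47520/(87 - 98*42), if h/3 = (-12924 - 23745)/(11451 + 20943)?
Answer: -6825242175747/578676395456 ≈ -11.795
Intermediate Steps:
h = -36669/10798 (h = 3*((-12924 - 23745)/(11451 + 20943)) = 3*(-36669/32394) = 3*(-36669*1/32394) = 3*(-12223/10798) = -36669/10798 ≈ -3.3959)
h/39904 + 47520/(87 - 98*42) = -36669/10798/39904 + 47520/(87 - 98*42) = -36669/10798*1/39904 + 47520/(87 - 4116) = -36669/430883392 + 47520/(-4029) = -36669/430883392 + 47520*(-1/4029) = -36669/430883392 - 15840/1343 = -6825242175747/578676395456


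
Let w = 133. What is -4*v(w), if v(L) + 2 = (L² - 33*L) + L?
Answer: -53724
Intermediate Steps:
v(L) = -2 + L² - 32*L (v(L) = -2 + ((L² - 33*L) + L) = -2 + (L² - 32*L) = -2 + L² - 32*L)
-4*v(w) = -4*(-2 + 133² - 32*133) = -4*(-2 + 17689 - 4256) = -4*13431 = -53724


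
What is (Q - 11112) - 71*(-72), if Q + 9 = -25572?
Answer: -31581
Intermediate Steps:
Q = -25581 (Q = -9 - 25572 = -25581)
(Q - 11112) - 71*(-72) = (-25581 - 11112) - 71*(-72) = -36693 + 5112 = -31581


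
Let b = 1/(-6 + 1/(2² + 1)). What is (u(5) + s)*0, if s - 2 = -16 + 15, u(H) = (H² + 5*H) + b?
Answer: 0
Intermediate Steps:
b = -5/29 (b = 1/(-6 + 1/(4 + 1)) = 1/(-6 + 1/5) = 1/(-6 + ⅕) = 1/(-29/5) = -5/29 ≈ -0.17241)
u(H) = -5/29 + H² + 5*H (u(H) = (H² + 5*H) - 5/29 = -5/29 + H² + 5*H)
s = 1 (s = 2 + (-16 + 15) = 2 - 1 = 1)
(u(5) + s)*0 = ((-5/29 + 5² + 5*5) + 1)*0 = ((-5/29 + 25 + 25) + 1)*0 = (1445/29 + 1)*0 = (1474/29)*0 = 0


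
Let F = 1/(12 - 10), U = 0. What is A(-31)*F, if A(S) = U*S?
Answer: 0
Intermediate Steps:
A(S) = 0 (A(S) = 0*S = 0)
F = ½ (F = 1/2 = ½ ≈ 0.50000)
A(-31)*F = 0*(½) = 0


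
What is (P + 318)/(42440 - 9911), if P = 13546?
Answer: 13864/32529 ≈ 0.42620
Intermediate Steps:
(P + 318)/(42440 - 9911) = (13546 + 318)/(42440 - 9911) = 13864/32529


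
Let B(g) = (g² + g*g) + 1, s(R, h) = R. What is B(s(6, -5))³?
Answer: 389017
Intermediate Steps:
B(g) = 1 + 2*g² (B(g) = (g² + g²) + 1 = 2*g² + 1 = 1 + 2*g²)
B(s(6, -5))³ = (1 + 2*6²)³ = (1 + 2*36)³ = (1 + 72)³ = 73³ = 389017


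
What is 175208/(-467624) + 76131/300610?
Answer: -2133574267/17571556330 ≈ -0.12142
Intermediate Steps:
175208/(-467624) + 76131/300610 = 175208*(-1/467624) + 76131*(1/300610) = -21901/58453 + 76131/300610 = -2133574267/17571556330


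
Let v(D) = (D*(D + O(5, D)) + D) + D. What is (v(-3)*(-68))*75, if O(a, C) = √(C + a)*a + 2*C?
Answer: -107100 + 76500*√2 ≈ 1087.3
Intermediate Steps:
O(a, C) = 2*C + a*√(C + a) (O(a, C) = a*√(C + a) + 2*C = 2*C + a*√(C + a))
v(D) = 2*D + D*(3*D + 5*√(5 + D)) (v(D) = (D*(D + (2*D + 5*√(D + 5))) + D) + D = (D*(D + (2*D + 5*√(5 + D))) + D) + D = (D*(3*D + 5*√(5 + D)) + D) + D = (D + D*(3*D + 5*√(5 + D))) + D = 2*D + D*(3*D + 5*√(5 + D)))
(v(-3)*(-68))*75 = (-3*(2 + 3*(-3) + 5*√(5 - 3))*(-68))*75 = (-3*(2 - 9 + 5*√2)*(-68))*75 = (-3*(-7 + 5*√2)*(-68))*75 = ((21 - 15*√2)*(-68))*75 = (-1428 + 1020*√2)*75 = -107100 + 76500*√2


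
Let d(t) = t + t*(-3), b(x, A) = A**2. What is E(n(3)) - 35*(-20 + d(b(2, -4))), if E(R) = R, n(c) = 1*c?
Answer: 1823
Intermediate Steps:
n(c) = c
d(t) = -2*t (d(t) = t - 3*t = -2*t)
E(n(3)) - 35*(-20 + d(b(2, -4))) = 3 - 35*(-20 - 2*(-4)**2) = 3 - 35*(-20 - 2*16) = 3 - 35*(-20 - 32) = 3 - 35*(-52) = 3 - 1*(-1820) = 3 + 1820 = 1823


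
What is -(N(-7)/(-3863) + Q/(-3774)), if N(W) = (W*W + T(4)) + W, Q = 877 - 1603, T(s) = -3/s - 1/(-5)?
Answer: -8827019/48596540 ≈ -0.18164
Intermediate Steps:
T(s) = ⅕ - 3/s (T(s) = -3/s - 1*(-⅕) = -3/s + ⅕ = ⅕ - 3/s)
Q = -726
N(W) = -11/20 + W + W² (N(W) = (W*W + (⅕)*(-15 + 4)/4) + W = (W² + (⅕)*(¼)*(-11)) + W = (W² - 11/20) + W = (-11/20 + W²) + W = -11/20 + W + W²)
-(N(-7)/(-3863) + Q/(-3774)) = -((-11/20 - 7 + (-7)²)/(-3863) - 726/(-3774)) = -((-11/20 - 7 + 49)*(-1/3863) - 726*(-1/3774)) = -((829/20)*(-1/3863) + 121/629) = -(-829/77260 + 121/629) = -1*8827019/48596540 = -8827019/48596540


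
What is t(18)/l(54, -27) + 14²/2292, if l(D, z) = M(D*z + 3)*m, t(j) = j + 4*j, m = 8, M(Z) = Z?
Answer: 17293/222324 ≈ 0.077783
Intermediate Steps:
t(j) = 5*j
l(D, z) = 24 + 8*D*z (l(D, z) = (D*z + 3)*8 = (3 + D*z)*8 = 24 + 8*D*z)
t(18)/l(54, -27) + 14²/2292 = (5*18)/(24 + 8*54*(-27)) + 14²/2292 = 90/(24 - 11664) + 196*(1/2292) = 90/(-11640) + 49/573 = 90*(-1/11640) + 49/573 = -3/388 + 49/573 = 17293/222324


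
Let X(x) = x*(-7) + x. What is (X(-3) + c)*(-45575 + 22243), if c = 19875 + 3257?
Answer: -540135800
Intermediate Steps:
c = 23132
X(x) = -6*x (X(x) = -7*x + x = -6*x)
(X(-3) + c)*(-45575 + 22243) = (-6*(-3) + 23132)*(-45575 + 22243) = (18 + 23132)*(-23332) = 23150*(-23332) = -540135800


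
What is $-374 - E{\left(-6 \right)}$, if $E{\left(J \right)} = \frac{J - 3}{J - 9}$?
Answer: $- \frac{1873}{5} \approx -374.6$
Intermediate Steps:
$E{\left(J \right)} = \frac{-3 + J}{-9 + J}$
$-374 - E{\left(-6 \right)} = -374 - \frac{-3 - 6}{-9 - 6} = -374 - \frac{1}{-15} \left(-9\right) = -374 - \left(- \frac{1}{15}\right) \left(-9\right) = -374 - \frac{3}{5} = - \frac{1873}{5}$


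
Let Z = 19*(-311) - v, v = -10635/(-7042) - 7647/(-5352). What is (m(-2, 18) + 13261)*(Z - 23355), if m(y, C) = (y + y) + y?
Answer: -2436788913390975/6281464 ≈ -3.8793e+8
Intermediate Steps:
v = 18461449/6281464 (v = -10635*(-1/7042) - 7647*(-1/5352) = 10635/7042 + 2549/1784 = 18461449/6281464 ≈ 2.9390)
m(y, C) = 3*y (m(y, C) = 2*y + y = 3*y)
Z = -37135632225/6281464 (Z = 19*(-311) - 1*18461449/6281464 = -5909 - 18461449/6281464 = -37135632225/6281464 ≈ -5911.9)
(m(-2, 18) + 13261)*(Z - 23355) = (3*(-2) + 13261)*(-37135632225/6281464 - 23355) = (-6 + 13261)*(-183839223945/6281464) = 13255*(-183839223945/6281464) = -2436788913390975/6281464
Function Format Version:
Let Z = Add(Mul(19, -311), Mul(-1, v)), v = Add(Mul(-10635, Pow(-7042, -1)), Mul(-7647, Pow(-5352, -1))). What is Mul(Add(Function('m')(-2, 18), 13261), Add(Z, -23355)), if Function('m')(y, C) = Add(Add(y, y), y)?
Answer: Rational(-2436788913390975, 6281464) ≈ -3.8793e+8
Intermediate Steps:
v = Rational(18461449, 6281464) (v = Add(Mul(-10635, Rational(-1, 7042)), Mul(-7647, Rational(-1, 5352))) = Add(Rational(10635, 7042), Rational(2549, 1784)) = Rational(18461449, 6281464) ≈ 2.9390)
Function('m')(y, C) = Mul(3, y) (Function('m')(y, C) = Add(Mul(2, y), y) = Mul(3, y))
Z = Rational(-37135632225, 6281464) (Z = Add(Mul(19, -311), Mul(-1, Rational(18461449, 6281464))) = Add(-5909, Rational(-18461449, 6281464)) = Rational(-37135632225, 6281464) ≈ -5911.9)
Mul(Add(Function('m')(-2, 18), 13261), Add(Z, -23355)) = Mul(Add(Mul(3, -2), 13261), Add(Rational(-37135632225, 6281464), -23355)) = Mul(Add(-6, 13261), Rational(-183839223945, 6281464)) = Mul(13255, Rational(-183839223945, 6281464)) = Rational(-2436788913390975, 6281464)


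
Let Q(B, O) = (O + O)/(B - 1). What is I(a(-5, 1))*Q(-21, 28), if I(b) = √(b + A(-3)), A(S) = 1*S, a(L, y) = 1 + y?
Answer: -28*I/11 ≈ -2.5455*I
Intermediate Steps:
A(S) = S
I(b) = √(-3 + b) (I(b) = √(b - 3) = √(-3 + b))
Q(B, O) = 2*O/(-1 + B) (Q(B, O) = (2*O)/(-1 + B) = 2*O/(-1 + B))
I(a(-5, 1))*Q(-21, 28) = √(-3 + (1 + 1))*(2*28/(-1 - 21)) = √(-3 + 2)*(2*28/(-22)) = √(-1)*(2*28*(-1/22)) = I*(-28/11) = -28*I/11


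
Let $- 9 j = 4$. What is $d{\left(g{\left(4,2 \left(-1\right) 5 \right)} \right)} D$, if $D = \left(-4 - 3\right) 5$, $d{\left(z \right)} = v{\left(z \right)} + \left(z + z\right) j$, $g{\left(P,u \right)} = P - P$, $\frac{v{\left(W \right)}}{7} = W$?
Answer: $0$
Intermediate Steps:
$j = - \frac{4}{9}$ ($j = \left(- \frac{1}{9}\right) 4 = - \frac{4}{9} \approx -0.44444$)
$v{\left(W \right)} = 7 W$
$g{\left(P,u \right)} = 0$
$d{\left(z \right)} = \frac{55 z}{9}$ ($d{\left(z \right)} = 7 z + \left(z + z\right) \left(- \frac{4}{9}\right) = 7 z + 2 z \left(- \frac{4}{9}\right) = 7 z - \frac{8 z}{9} = \frac{55 z}{9}$)
$D = -35$ ($D = \left(-7\right) 5 = -35$)
$d{\left(g{\left(4,2 \left(-1\right) 5 \right)} \right)} D = \frac{55}{9} \cdot 0 \left(-35\right) = 0 \left(-35\right) = 0$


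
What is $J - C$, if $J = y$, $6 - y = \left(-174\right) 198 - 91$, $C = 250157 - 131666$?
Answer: $-83942$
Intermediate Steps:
$C = 118491$
$y = 34549$ ($y = 6 - \left(\left(-174\right) 198 - 91\right) = 6 - \left(-34452 - 91\right) = 6 - -34543 = 6 + 34543 = 34549$)
$J = 34549$
$J - C = 34549 - 118491 = -83942$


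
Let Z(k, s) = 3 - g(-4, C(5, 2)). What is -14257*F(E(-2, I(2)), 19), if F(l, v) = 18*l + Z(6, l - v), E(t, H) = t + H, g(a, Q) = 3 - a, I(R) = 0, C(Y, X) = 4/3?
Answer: 570280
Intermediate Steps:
C(Y, X) = 4/3 (C(Y, X) = 4*(1/3) = 4/3)
E(t, H) = H + t
Z(k, s) = -4 (Z(k, s) = 3 - (3 - 1*(-4)) = 3 - (3 + 4) = 3 - 1*7 = 3 - 7 = -4)
F(l, v) = -4 + 18*l (F(l, v) = 18*l - 4 = -4 + 18*l)
-14257*F(E(-2, I(2)), 19) = -14257*(-4 + 18*(0 - 2)) = -14257*(-4 + 18*(-2)) = -14257*(-4 - 36) = -14257*(-40) = 570280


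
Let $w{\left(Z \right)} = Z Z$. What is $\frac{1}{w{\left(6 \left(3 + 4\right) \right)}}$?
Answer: $\frac{1}{1764} \approx 0.00056689$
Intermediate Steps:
$w{\left(Z \right)} = Z^{2}$
$\frac{1}{w{\left(6 \left(3 + 4\right) \right)}} = \frac{1}{\left(6 \left(3 + 4\right)\right)^{2}} = \frac{1}{\left(6 \cdot 7\right)^{2}} = \frac{1}{42^{2}} = \frac{1}{1764}$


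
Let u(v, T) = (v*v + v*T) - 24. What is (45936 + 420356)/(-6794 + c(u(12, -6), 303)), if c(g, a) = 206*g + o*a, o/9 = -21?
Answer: -466292/54173 ≈ -8.6075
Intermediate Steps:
o = -189 (o = 9*(-21) = -189)
u(v, T) = -24 + v² + T*v (u(v, T) = (v² + T*v) - 24 = -24 + v² + T*v)
c(g, a) = -189*a + 206*g (c(g, a) = 206*g - 189*a = -189*a + 206*g)
(45936 + 420356)/(-6794 + c(u(12, -6), 303)) = (45936 + 420356)/(-6794 + (-189*303 + 206*(-24 + 12² - 6*12))) = 466292/(-6794 + (-57267 + 206*(-24 + 144 - 72))) = 466292/(-6794 + (-57267 + 206*48)) = 466292/(-6794 + (-57267 + 9888)) = 466292/(-6794 - 47379) = 466292/(-54173) = 466292*(-1/54173) = -466292/54173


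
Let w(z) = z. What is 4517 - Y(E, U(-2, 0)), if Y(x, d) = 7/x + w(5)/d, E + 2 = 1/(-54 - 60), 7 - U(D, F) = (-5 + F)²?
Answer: 18634583/4122 ≈ 4520.8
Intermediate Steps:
U(D, F) = 7 - (-5 + F)²
E = -229/114 (E = -2 + 1/(-54 - 60) = -2 + 1/(-114) = -2 - 1/114 = -229/114 ≈ -2.0088)
Y(x, d) = 5/d + 7/x (Y(x, d) = 7/x + 5/d = 5/d + 7/x)
4517 - Y(E, U(-2, 0)) = 4517 - (5/(7 - (-5 + 0)²) + 7/(-229/114)) = 4517 - (5/(7 - 1*(-5)²) + 7*(-114/229)) = 4517 - (5/(7 - 1*25) - 798/229) = 4517 - (5/(7 - 25) - 798/229) = 4517 - (5/(-18) - 798/229) = 4517 - (5*(-1/18) - 798/229) = 4517 - (-5/18 - 798/229) = 4517 - 1*(-15509/4122) = 4517 + 15509/4122 = 18634583/4122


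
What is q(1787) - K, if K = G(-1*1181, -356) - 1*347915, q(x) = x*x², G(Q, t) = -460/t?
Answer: 507913950187/89 ≈ 5.7069e+9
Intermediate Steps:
q(x) = x³
K = -30964320/89 (K = -460/(-356) - 1*347915 = -460*(-1/356) - 347915 = 115/89 - 347915 = -30964320/89 ≈ -3.4791e+5)
q(1787) - K = 1787³ - 1*(-30964320/89) = 5706550403 + 30964320/89 = 507913950187/89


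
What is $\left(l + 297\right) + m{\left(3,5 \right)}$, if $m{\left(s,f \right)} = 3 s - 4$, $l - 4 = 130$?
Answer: $436$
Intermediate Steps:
$l = 134$ ($l = 4 + 130 = 134$)
$m{\left(s,f \right)} = -4 + 3 s$
$\left(l + 297\right) + m{\left(3,5 \right)} = \left(134 + 297\right) + \left(-4 + 3 \cdot 3\right) = 431 + \left(-4 + 9\right) = 431 + 5 = 436$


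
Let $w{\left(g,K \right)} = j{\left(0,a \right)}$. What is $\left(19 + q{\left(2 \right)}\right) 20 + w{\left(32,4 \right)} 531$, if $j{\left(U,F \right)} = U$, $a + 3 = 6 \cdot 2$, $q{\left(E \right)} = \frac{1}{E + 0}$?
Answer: $390$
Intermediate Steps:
$q{\left(E \right)} = \frac{1}{E}$
$a = 9$ ($a = -3 + 6 \cdot 2 = -3 + 12 = 9$)
$w{\left(g,K \right)} = 0$
$\left(19 + q{\left(2 \right)}\right) 20 + w{\left(32,4 \right)} 531 = \left(19 + \frac{1}{2}\right) 20 + 0 \cdot 531 = \left(19 + \frac{1}{2}\right) 20 + 0 = \frac{39}{2} \cdot 20 + 0 = 390 + 0 = 390$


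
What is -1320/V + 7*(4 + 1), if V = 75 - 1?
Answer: 635/37 ≈ 17.162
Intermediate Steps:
V = 74
-1320/V + 7*(4 + 1) = -1320/74 + 7*(4 + 1) = -1320/74 + 7*5 = -40*33/74 + 35 = -660/37 + 35 = 635/37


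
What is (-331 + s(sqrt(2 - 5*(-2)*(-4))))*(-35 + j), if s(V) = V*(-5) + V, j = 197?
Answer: -53622 - 648*I*sqrt(38) ≈ -53622.0 - 3994.5*I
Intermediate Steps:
s(V) = -4*V (s(V) = -5*V + V = -4*V)
(-331 + s(sqrt(2 - 5*(-2)*(-4))))*(-35 + j) = (-331 - 4*sqrt(2 - 5*(-2)*(-4)))*(-35 + 197) = (-331 - 4*sqrt(2 + 10*(-4)))*162 = (-331 - 4*sqrt(2 - 40))*162 = (-331 - 4*I*sqrt(38))*162 = -53622 - 648*I*sqrt(38)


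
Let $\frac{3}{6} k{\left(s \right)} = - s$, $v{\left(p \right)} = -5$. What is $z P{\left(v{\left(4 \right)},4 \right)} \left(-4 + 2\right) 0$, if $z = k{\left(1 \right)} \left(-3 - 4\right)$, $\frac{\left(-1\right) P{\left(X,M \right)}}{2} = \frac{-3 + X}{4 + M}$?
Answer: $0$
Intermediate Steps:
$k{\left(s \right)} = - 2 s$ ($k{\left(s \right)} = 2 \left(- s\right) = - 2 s$)
$P{\left(X,M \right)} = - \frac{2 \left(-3 + X\right)}{4 + M}$ ($P{\left(X,M \right)} = - 2 \frac{-3 + X}{4 + M} = - \frac{2 \left(-3 + X\right)}{4 + M}$)
$z = 14$ ($z = \left(-2\right) 1 \left(-3 - 4\right) = \left(-2\right) \left(-7\right) = 14$)
$z P{\left(v{\left(4 \right)},4 \right)} \left(-4 + 2\right) 0 = 14 \frac{2 \left(3 - -5\right)}{4 + 4} \left(-4 + 2\right) 0 = 14 \frac{2 \left(3 + 5\right)}{8} \left(-2\right) 0 = 14 \cdot 2 \cdot \frac{1}{8} \cdot 8 \left(-2\right) 0 = 14 \cdot 2 \left(-2\right) 0 = 14 \left(\left(-4\right) 0\right) = 14 \cdot 0 = 0$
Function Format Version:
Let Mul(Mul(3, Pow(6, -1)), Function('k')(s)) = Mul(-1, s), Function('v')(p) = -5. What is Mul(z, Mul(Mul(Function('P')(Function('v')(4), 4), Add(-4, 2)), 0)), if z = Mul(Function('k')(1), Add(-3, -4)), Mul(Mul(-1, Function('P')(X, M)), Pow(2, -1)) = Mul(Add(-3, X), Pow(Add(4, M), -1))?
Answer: 0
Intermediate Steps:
Function('k')(s) = Mul(-2, s) (Function('k')(s) = Mul(2, Mul(-1, s)) = Mul(-2, s))
Function('P')(X, M) = Mul(-2, Pow(Add(4, M), -1), Add(-3, X)) (Function('P')(X, M) = Mul(-2, Mul(Add(-3, X), Pow(Add(4, M), -1))) = Mul(-2, Mul(Pow(Add(4, M), -1), Add(-3, X))) = Mul(-2, Pow(Add(4, M), -1), Add(-3, X)))
z = 14 (z = Mul(Mul(-2, 1), Add(-3, -4)) = Mul(-2, -7) = 14)
Mul(z, Mul(Mul(Function('P')(Function('v')(4), 4), Add(-4, 2)), 0)) = Mul(14, Mul(Mul(Mul(2, Pow(Add(4, 4), -1), Add(3, Mul(-1, -5))), Add(-4, 2)), 0)) = Mul(14, Mul(Mul(Mul(2, Pow(8, -1), Add(3, 5)), -2), 0)) = Mul(14, Mul(Mul(Mul(2, Rational(1, 8), 8), -2), 0)) = Mul(14, Mul(Mul(2, -2), 0)) = Mul(14, Mul(-4, 0)) = Mul(14, 0) = 0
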